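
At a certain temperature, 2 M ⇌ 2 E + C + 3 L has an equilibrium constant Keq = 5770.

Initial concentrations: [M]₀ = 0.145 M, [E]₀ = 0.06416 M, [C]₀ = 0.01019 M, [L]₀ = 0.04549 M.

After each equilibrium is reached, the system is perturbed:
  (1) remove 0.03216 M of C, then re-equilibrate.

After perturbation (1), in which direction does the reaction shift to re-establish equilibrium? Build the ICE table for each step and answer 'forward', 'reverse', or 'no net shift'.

Q₀ = 1.8781e-07 vs Keq = 5770 ⇒ Q<K, forward
Step 1:
                    M           E           C           L
  Initial       0.145     0.06416     0.01019     0.04549
  Change      -0.1449      0.1449     0.07245      0.2173
  Equil    1.0660e-04      0.2091     0.08264      0.2628
  solve Keq expr → x = 0.07245; check Q = 5770
Then remove 0.03216 M of C.
Step 2:
                    M           E           C           L
  Initial  1.0660e-04      0.2091     0.05048      0.2628
  Change  -2.3251e-05  2.3251e-05  1.1626e-05  3.4877e-05
  Equil    8.3351e-05      0.2091     0.05049      0.2629
  solve Keq expr → x = 1.1626e-05; check Q = 5770

Direction: forward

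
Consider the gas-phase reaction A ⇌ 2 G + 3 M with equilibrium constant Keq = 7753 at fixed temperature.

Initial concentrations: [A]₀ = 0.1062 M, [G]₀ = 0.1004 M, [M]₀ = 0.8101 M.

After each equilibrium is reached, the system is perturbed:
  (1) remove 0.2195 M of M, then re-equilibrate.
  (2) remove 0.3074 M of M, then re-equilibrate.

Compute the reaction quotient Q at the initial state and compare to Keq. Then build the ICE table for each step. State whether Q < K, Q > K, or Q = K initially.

Q₀ = 0.05046; Q < K (proceeds forward)

Q₀ = 0.05046 vs Keq = 7753 ⇒ Q<K, forward
Step 1:
                    A           G           M
  I            0.1062      0.1004      0.8101
  C           -0.1062      0.2124      0.3185
  E        1.8140e-05      0.3128       1.129
  solve Keq expr → x = 0.1062; check Q = 7753
Then remove 0.2195 M of M.
Step 2:
                    A           G           M
  I        1.8140e-05      0.3128      0.9091
  C       -8.6569e-06  1.7314e-05  2.5971e-05
  E        9.4831e-06      0.3128      0.9092
  solve Keq expr → x = 8.6569e-06; check Q = 7753
Then remove 0.3074 M of M.
Step 3:
                    A           G           M
  I        9.4831e-06      0.3128      0.6018
  C       -6.7327e-06  1.3465e-05  2.0198e-05
  E        2.7503e-06      0.3128      0.6018
  solve Keq expr → x = 6.7327e-06; check Q = 7753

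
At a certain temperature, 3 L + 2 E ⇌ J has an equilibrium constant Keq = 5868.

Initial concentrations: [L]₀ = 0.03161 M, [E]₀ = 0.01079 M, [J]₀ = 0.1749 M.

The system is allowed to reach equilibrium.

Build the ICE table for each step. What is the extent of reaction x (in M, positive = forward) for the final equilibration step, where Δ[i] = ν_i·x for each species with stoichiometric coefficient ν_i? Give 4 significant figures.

x = -0.03803 M

Q₀ = 4.7563e+07 vs Keq = 5868 ⇒ Q>K, reverse
Step 1:
                  L         E         J
  I         0.03161   0.01079    0.1749
  C          0.1141   0.07606  -0.03803
  E          0.1457   0.08685    0.1369
  solve Keq expr → x = -0.03803; check Q = 5868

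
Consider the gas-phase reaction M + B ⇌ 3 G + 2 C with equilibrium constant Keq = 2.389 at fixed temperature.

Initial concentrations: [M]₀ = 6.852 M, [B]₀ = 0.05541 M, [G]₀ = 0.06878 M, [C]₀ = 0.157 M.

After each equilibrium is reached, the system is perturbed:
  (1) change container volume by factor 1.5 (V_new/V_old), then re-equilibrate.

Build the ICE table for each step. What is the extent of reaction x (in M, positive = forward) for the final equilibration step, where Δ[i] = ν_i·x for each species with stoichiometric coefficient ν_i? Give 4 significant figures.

Q₀ = 2.1124e-05 vs Keq = 2.389 ⇒ Q<K, forward
Step 1:
                    M           B           G           C
  I             6.852     0.05541     0.06878       0.157
  C          -0.05535    -0.05535      0.1661      0.1107
  E             6.797  5.7163e-05      0.2348      0.2677
  solve Keq expr → x = 0.05535; check Q = 2.389
Then change container volume by factor 1.5 (V_new/V_old).
Step 2:
                    M           B           G           C
  I             4.531  3.8108e-05      0.1566      0.1785
  C       -2.6793e-05 -2.6793e-05  8.0378e-05  5.3586e-05
  E             4.531  1.1316e-05      0.1566      0.1785
  solve Keq expr → x = 2.6793e-05; check Q = 2.389

x = 2.6793e-05 M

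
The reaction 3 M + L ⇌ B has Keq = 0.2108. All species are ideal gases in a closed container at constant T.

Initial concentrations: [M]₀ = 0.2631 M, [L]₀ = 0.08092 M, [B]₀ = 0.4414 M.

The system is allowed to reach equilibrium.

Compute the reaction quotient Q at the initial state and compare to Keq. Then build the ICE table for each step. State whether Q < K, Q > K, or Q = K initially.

Q₀ = 299.5 vs Keq = 0.2108 ⇒ Q>K, reverse
Step 1:
                  M         L         B
  init       0.2631   0.08092    0.4414
  Δ          0.9193    0.3064   -0.3064
  eq          1.182    0.3873     0.135
  solve Keq expr → x = -0.3064; check Q = 0.2108

Q₀ = 299.5; Q > K (proceeds reverse)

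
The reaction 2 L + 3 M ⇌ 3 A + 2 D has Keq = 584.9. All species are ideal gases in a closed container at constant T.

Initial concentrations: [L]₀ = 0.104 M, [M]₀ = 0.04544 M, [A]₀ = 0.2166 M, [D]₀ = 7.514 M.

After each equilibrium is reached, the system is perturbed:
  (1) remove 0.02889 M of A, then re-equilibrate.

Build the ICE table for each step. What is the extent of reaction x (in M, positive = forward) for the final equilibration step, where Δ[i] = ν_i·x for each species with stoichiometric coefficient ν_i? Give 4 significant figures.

x = 0.004957 M

Q₀ = 5.6537e+05 vs Keq = 584.9 ⇒ Q>K, reverse
Step 1:
                   L          M          A          D
  Initial      0.104    0.04544     0.2166      7.514
  Change     0.07298     0.1095    -0.1095   -0.07298
  Equil        0.177     0.1549     0.1071      7.441
  solve Keq expr → x = -0.03649; check Q = 584.9
Then remove 0.02889 M of A.
Step 2:
                   L          M          A          D
  Initial      0.177     0.1549    0.07825      7.441
  Change   -0.009914   -0.01487    0.01487   0.009914
  Equil       0.1671       0.14    0.09312      7.451
  solve Keq expr → x = 0.004957; check Q = 584.9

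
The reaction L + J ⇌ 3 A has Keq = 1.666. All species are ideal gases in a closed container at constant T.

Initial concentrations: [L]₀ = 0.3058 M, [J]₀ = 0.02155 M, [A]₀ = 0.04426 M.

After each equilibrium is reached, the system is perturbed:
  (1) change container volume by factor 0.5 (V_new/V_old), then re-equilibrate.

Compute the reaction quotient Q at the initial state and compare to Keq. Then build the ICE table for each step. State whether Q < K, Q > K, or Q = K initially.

Q₀ = 0.01316; Q < K (proceeds forward)

Q₀ = 0.01316 vs Keq = 1.666 ⇒ Q<K, forward
Step 1:
                   L          J          A
  Initial     0.3058    0.02155    0.04426
  Change    -0.01931   -0.01931    0.05794
  Equil       0.2865   0.002237     0.1022
  solve Keq expr → x = 0.01931; check Q = 1.666
Then change container volume by factor 0.5 (V_new/V_old).
Step 2:
                   L          J          A
  Initial      0.573   0.004473     0.2044
  Change     0.00322    0.00322  -0.009661
  Equil       0.5762   0.007693     0.1947
  solve Keq expr → x = -0.00322; check Q = 1.666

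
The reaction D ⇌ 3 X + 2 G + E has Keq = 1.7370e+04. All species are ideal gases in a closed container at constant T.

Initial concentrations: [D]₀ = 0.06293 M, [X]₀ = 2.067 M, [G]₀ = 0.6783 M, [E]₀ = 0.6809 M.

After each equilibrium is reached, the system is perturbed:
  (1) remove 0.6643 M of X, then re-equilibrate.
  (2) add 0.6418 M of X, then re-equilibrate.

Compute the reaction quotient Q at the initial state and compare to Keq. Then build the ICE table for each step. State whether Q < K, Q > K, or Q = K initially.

Q₀ = 43.96 vs Keq = 1.7370e+04 ⇒ Q<K, forward
Step 1:
                  D         X         G         E
  I         0.06293     2.067    0.6783    0.6809
  C        -0.06261    0.1878    0.1252   0.06261
  E       3.1684e-04     2.255    0.8035    0.7435
  solve Keq expr → x = 0.06261; check Q = 1.7370e+04
Then remove 0.6643 M of X.
Step 2:
                  D         X         G         E
  I       3.1684e-04     1.591    0.8035    0.7435
  C       -2.0536e-04 6.1608e-04 4.1072e-04 2.0536e-04
  E       1.1148e-04     1.591    0.8039    0.7437
  solve Keq expr → x = 2.0536e-04; check Q = 1.7370e+04
Then add 0.6418 M of X.
Step 3:
                  D         X         G         E
  I       1.1148e-04     2.233    0.8039    0.7437
  C       1.9600e-04 -5.8799e-04 -3.9200e-04 -1.9600e-04
  E       3.0748e-04     2.232    0.8035    0.7435
  solve Keq expr → x = -1.9600e-04; check Q = 1.7370e+04

Q₀ = 43.96; Q < K (proceeds forward)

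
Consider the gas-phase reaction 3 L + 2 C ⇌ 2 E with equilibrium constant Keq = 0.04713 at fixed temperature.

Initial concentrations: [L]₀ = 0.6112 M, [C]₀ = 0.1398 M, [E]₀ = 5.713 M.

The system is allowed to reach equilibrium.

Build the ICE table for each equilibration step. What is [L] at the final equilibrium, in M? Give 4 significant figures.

Q₀ = 7314 vs Keq = 0.04713 ⇒ Q>K, reverse
Step 1:
                    L           C           E
  Initial      0.6112      0.1398       5.713
  Change        3.171       2.114      -2.114
  Equil         3.782       2.254       3.599
  solve Keq expr → x = -1.057; check Q = 0.04713

[L]_eq = 3.782 M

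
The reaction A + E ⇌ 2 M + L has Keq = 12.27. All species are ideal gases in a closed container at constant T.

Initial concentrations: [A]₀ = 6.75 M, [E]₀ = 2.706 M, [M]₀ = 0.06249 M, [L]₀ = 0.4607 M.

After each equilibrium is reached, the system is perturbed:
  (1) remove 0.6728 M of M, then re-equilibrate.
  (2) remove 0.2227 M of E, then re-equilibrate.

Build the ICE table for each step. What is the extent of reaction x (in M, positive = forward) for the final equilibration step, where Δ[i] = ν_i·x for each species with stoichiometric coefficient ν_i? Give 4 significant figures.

x = -0.1148 M

Q₀ = 9.8494e-05 vs Keq = 12.27 ⇒ Q<K, forward
Step 1:
                  A         E         M         L
  Initial      6.75     2.706   0.06249    0.4607
  Change     -2.004    -2.004     4.009     2.004
  Equil       4.746    0.7017     4.071     2.465
  solve Keq expr → x = 2.004; check Q = 12.27
Then remove 0.6728 M of M.
Step 2:
                  A         E         M         L
  Initial     4.746    0.7017     3.398     2.465
  Change    -0.1095   -0.1095    0.2189    0.1095
  Equil       4.636    0.5922     3.617     2.575
  solve Keq expr → x = 0.1095; check Q = 12.27
Then remove 0.2227 M of E.
Step 3:
                  A         E         M         L
  Initial     4.636    0.3695     3.617     2.575
  Change     0.1148    0.1148   -0.2296   -0.1148
  Equil       4.751    0.4843     3.388      2.46
  solve Keq expr → x = -0.1148; check Q = 12.27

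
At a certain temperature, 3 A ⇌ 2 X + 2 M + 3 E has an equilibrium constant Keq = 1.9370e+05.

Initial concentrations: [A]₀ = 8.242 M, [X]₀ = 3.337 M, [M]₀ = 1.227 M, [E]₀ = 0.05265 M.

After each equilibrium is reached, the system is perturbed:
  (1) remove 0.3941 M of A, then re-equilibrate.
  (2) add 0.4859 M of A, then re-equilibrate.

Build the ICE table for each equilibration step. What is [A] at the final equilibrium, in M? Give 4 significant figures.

Q₀ = 4.3702e-06 vs Keq = 1.9370e+05 ⇒ Q<K, forward
Step 1:
                  A         X         M         E
  I           8.242     3.337     1.227   0.05265
  C          -6.755     4.503     4.503     6.755
  E           1.487      7.84      5.73     6.808
  solve Keq expr → x = 2.252; check Q = 1.9370e+05
Then remove 0.3941 M of A.
Step 2:
                  A         X         M         E
  I           1.093      7.84      5.73     6.808
  C          0.2797   -0.1865   -0.1865   -0.2797
  E           1.373     7.654     5.544     6.528
  solve Keq expr → x = -0.09323; check Q = 1.9370e+05
Then add 0.4859 M of A.
Step 3:
                  A         X         M         E
  I           1.858     7.654     5.544     6.528
  C         -0.3443    0.2296    0.2296    0.3443
  E           1.514     7.883     5.773     6.872
  solve Keq expr → x = 0.1148; check Q = 1.9370e+05

[A]_eq = 1.514 M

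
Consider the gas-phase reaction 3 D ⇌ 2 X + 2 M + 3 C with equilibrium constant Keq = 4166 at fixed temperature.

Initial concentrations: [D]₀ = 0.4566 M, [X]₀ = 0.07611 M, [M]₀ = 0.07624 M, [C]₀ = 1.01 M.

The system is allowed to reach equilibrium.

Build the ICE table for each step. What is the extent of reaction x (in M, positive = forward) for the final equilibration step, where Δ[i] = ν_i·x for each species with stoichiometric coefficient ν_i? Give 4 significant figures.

Q₀ = 3.6442e-04 vs Keq = 4166 ⇒ Q<K, forward
Step 1:
                  D         X         M         C
  Initial    0.4566   0.07611   0.07624      1.01
  Change    -0.4332    0.2888    0.2888    0.4332
  Equil     0.02339    0.3649     0.365     1.443
  solve Keq expr → x = 0.1444; check Q = 4166

x = 0.1444 M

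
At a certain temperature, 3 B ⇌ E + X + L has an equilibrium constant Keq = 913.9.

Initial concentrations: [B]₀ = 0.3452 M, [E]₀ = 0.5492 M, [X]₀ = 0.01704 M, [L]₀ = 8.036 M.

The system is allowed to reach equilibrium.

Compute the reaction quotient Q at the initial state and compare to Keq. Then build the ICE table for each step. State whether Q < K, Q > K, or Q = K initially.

Q₀ = 1.828; Q < K (proceeds forward)

Q₀ = 1.828 vs Keq = 913.9 ⇒ Q<K, forward
Step 1:
                   B          E          X          L
  I           0.3452     0.5492    0.01704      8.036
  C          -0.2614    0.08712    0.08712    0.08712
  E          0.08383     0.6363     0.1042      8.123
  solve Keq expr → x = 0.08712; check Q = 913.9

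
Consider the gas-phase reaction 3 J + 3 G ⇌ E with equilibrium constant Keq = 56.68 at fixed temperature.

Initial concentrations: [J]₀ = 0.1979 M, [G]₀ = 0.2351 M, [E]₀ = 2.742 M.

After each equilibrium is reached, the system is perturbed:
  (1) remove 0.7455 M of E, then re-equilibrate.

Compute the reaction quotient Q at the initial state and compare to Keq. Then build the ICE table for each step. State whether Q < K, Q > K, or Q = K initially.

Q₀ = 2.7225e+04; Q > K (proceeds reverse)

Q₀ = 2.7225e+04 vs Keq = 56.68 ⇒ Q>K, reverse
Step 1:
                    J           G           E
  I            0.1979      0.2351       2.742
  C            0.3826      0.3826     -0.1275
  E            0.5805      0.6177       2.614
  solve Keq expr → x = -0.1275; check Q = 56.68
Then remove 0.7455 M of E.
Step 2:
                    J           G           E
  I            0.5805      0.6177       1.869
  C          -0.03203    -0.03203     0.01068
  E            0.5485      0.5857        1.88
  solve Keq expr → x = 0.01068; check Q = 56.68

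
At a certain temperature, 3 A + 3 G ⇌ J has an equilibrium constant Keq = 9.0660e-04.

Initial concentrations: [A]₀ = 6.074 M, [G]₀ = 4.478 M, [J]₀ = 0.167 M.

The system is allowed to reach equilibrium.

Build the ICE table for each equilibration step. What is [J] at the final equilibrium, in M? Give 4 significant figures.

Q₀ = 8.2993e-06 vs Keq = 9.0660e-04 ⇒ Q<K, forward
Step 1:
                    A           G           J
  init          6.074       4.478       0.167
  Δ            -2.048      -2.048      0.6825
  eq            4.026        2.43      0.8495
  solve Keq expr → x = 0.6825; check Q = 9.0660e-04

[J]_eq = 0.8495 M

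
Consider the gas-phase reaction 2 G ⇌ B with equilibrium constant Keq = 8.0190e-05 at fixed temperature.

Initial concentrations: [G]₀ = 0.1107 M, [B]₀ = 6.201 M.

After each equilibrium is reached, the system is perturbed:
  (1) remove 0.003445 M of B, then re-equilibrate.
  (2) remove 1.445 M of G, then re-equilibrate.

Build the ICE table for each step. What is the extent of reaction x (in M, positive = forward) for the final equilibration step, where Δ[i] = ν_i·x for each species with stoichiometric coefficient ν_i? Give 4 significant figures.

x = -0.002715 M

Q₀ = 506 vs Keq = 8.0190e-05 ⇒ Q>K, reverse
Step 1:
                   G          B
  I           0.1107      6.201
  C            12.38     -6.188
  E            12.49    0.01251
  solve Keq expr → x = -6.188; check Q = 8.0190e-05
Then remove 0.003445 M of B.
Step 2:
                   G          B
  I            12.49    0.00906
  C        -0.006863   0.003431
  E            12.48    0.01249
  solve Keq expr → x = 0.003431; check Q = 8.0190e-05
Then remove 1.445 M of G.
Step 3:
                   G          B
  I            11.04    0.01249
  C         0.005431  -0.002715
  E            11.04   0.009776
  solve Keq expr → x = -0.002715; check Q = 8.0190e-05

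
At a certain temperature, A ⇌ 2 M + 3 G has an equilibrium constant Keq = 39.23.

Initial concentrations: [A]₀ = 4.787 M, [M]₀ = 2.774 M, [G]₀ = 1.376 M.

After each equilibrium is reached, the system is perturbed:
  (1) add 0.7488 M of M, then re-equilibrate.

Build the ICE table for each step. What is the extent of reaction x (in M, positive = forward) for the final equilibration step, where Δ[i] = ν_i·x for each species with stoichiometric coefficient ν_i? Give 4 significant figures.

x = -0.07683 M

Q₀ = 4.188 vs Keq = 39.23 ⇒ Q<K, forward
Step 1:
                  A         M         G
  I           4.787     2.774     1.376
  C          -0.352     0.704     1.056
  E           4.435     3.478     2.432
  solve Keq expr → x = 0.352; check Q = 39.23
Then add 0.7488 M of M.
Step 2:
                  A         M         G
  I           4.435     4.227     2.432
  C         0.07683   -0.1537   -0.2305
  E           4.512     4.073     2.201
  solve Keq expr → x = -0.07683; check Q = 39.23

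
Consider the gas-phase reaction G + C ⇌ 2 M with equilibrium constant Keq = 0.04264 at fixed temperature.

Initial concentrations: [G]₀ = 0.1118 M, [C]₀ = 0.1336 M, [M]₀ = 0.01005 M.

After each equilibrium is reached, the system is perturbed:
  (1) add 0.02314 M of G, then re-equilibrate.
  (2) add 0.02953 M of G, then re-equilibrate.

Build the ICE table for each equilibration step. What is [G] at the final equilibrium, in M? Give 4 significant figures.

[G]_eq = 0.1552 M

Q₀ = 0.006762 vs Keq = 0.04264 ⇒ Q<K, forward
Step 1:
                  G         C         M
  init       0.1118    0.1336   0.01005
  Δ        -0.00688  -0.00688   0.01376
  eq         0.1049    0.1267   0.02381
  solve Keq expr → x = 0.00688; check Q = 0.04264
Then add 0.02314 M of G.
Step 2:
                  G         C         M
  init       0.1281    0.1267   0.02381
  Δ       -0.001131 -0.001131  0.002261
  eq         0.1269    0.1256   0.02607
  solve Keq expr → x = 0.001131; check Q = 0.04264
Then add 0.02953 M of G.
Step 3:
                  G         C         M
  init       0.1565    0.1256   0.02607
  Δ       -0.001302 -0.001302  0.002604
  eq         0.1552    0.1243   0.02868
  solve Keq expr → x = 0.001302; check Q = 0.04264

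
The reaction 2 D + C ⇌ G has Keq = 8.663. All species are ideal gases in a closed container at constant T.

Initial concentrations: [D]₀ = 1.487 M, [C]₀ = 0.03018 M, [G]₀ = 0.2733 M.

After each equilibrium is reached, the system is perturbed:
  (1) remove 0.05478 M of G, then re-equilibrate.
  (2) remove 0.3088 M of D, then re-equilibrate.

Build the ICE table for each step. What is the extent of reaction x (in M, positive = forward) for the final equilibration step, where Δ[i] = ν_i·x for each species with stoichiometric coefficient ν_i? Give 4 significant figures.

Q₀ = 4.095 vs Keq = 8.663 ⇒ Q<K, forward
Step 1:
                  D         C         G
  I           1.487   0.03018    0.2733
  C        -0.02909  -0.01455   0.01455
  E           1.458   0.01563    0.2878
  solve Keq expr → x = 0.01455; check Q = 8.663
Then remove 0.05478 M of G.
Step 2:
                  D         C         G
  I           1.458   0.01563    0.2331
  C       -0.005461  -0.00273   0.00273
  E           1.452    0.0129    0.2358
  solve Keq expr → x = 0.00273; check Q = 8.663
Then remove 0.3088 M of D.
Step 3:
                  D         C         G
  I           1.144    0.0129    0.2358
  C         0.01366  0.006831 -0.006831
  E           1.157   0.01973     0.229
  solve Keq expr → x = -0.006831; check Q = 8.663

x = -0.006831 M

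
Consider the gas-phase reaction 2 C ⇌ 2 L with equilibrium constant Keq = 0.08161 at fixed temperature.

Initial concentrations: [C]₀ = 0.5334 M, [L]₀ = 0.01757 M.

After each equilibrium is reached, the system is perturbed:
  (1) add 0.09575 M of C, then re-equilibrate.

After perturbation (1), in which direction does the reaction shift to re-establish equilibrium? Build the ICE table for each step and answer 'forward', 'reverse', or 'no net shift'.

Direction: forward

Q₀ = 0.001085 vs Keq = 0.08161 ⇒ Q<K, forward
Step 1:
                  C         L
  init       0.5334   0.01757
  Δ         -0.1049    0.1049
  eq         0.4285    0.1224
  solve Keq expr → x = 0.05243; check Q = 0.08161
Then add 0.09575 M of C.
Step 2:
                  C         L
  init       0.5243    0.1224
  Δ        -0.02128   0.02128
  eq          0.503    0.1437
  solve Keq expr → x = 0.01064; check Q = 0.08161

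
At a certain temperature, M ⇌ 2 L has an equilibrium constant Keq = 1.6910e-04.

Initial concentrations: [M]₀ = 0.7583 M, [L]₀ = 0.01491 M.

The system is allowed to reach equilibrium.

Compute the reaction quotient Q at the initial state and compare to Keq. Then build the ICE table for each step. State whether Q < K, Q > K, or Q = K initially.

Q₀ = 2.9317e-04 vs Keq = 1.6910e-04 ⇒ Q>K, reverse
Step 1:
                    M           L
  Initial      0.7583     0.01491
  Change     0.001786   -0.003573
  Equil        0.7601     0.01134
  solve Keq expr → x = -0.001786; check Q = 1.6910e-04

Q₀ = 2.9317e-04; Q > K (proceeds reverse)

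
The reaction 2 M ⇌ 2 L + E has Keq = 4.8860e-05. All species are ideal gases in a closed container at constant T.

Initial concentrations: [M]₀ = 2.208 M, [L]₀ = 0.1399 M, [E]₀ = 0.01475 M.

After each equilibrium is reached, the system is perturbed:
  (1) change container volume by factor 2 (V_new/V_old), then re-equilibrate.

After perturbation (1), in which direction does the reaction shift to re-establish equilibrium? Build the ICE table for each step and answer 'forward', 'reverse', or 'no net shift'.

Direction: forward

Q₀ = 5.9215e-05 vs Keq = 4.8860e-05 ⇒ Q>K, reverse
Step 1:
                   M          L          E
  Initial      2.208     0.1399    0.01475
  Change    0.003723  -0.003723  -0.001861
  Equil        2.212     0.1362    0.01289
  solve Keq expr → x = -0.001861; check Q = 4.8860e-05
Then change container volume by factor 2 (V_new/V_old).
Step 2:
                   M          L          E
  Initial      1.106    0.06809   0.006444
  Change   -0.007654   0.007654   0.003827
  Equil        1.098    0.07574    0.01027
  solve Keq expr → x = 0.003827; check Q = 4.8860e-05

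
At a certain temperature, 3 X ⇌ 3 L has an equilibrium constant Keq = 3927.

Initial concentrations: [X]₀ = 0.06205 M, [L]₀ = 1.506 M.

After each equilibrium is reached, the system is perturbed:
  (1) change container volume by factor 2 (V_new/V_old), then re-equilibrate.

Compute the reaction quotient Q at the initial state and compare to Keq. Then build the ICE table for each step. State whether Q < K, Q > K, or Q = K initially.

Q₀ = 1.4297e+04; Q > K (proceeds reverse)

Q₀ = 1.4297e+04 vs Keq = 3927 ⇒ Q>K, reverse
Step 1:
                  X         L
  init      0.06205     1.506
  Δ         0.03142  -0.03142
  eq        0.09347     1.475
  solve Keq expr → x = -0.01047; check Q = 3927
Then change container volume by factor 2 (V_new/V_old).
Step 2:
                  X         L
  init      0.04673    0.7373
  Δ               0         0
  eq        0.04673    0.7373
  solve Keq expr → x = 0; check Q = 3927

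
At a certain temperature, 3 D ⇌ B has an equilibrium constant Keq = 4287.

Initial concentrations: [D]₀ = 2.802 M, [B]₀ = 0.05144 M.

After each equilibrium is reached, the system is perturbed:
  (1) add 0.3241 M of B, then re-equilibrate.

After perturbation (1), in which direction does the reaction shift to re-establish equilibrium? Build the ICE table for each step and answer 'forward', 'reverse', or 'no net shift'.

Q₀ = 0.002338 vs Keq = 4287 ⇒ Q<K, forward
Step 1:
                    D           B
  I             2.802     0.05144
  C            -2.741      0.9137
  E           0.06083      0.9652
  solve Keq expr → x = 0.9137; check Q = 4287
Then add 0.3241 M of B.
Step 2:
                    D           B
  I           0.06083       1.289
  C          0.006128   -0.002043
  E           0.06696       1.287
  solve Keq expr → x = -0.002043; check Q = 4287

Direction: reverse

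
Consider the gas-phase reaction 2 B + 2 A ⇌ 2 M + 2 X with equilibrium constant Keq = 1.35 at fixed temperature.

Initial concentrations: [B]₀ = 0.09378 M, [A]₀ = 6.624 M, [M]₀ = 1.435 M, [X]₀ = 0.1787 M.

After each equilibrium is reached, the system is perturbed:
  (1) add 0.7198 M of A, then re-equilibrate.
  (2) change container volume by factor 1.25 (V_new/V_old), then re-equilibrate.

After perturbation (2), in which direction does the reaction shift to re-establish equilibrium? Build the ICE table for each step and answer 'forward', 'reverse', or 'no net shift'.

Direction: no net shift

Q₀ = 0.1704 vs Keq = 1.35 ⇒ Q<K, forward
Step 1:
                   B          A          M          X
  Initial    0.09378      6.624      1.435     0.1787
  Change    -0.04945   -0.04945    0.04945    0.04945
  Equil      0.04433      6.575      1.484     0.2281
  solve Keq expr → x = 0.02472; check Q = 1.35
Then add 0.7198 M of A.
Step 2:
                   B          A          M          X
  Initial    0.04433      7.294      1.484     0.2281
  Change   -0.003621  -0.003621   0.003621   0.003621
  Equil      0.04071      7.291      1.488     0.2318
  solve Keq expr → x = 0.001811; check Q = 1.35
Then change container volume by factor 1.25 (V_new/V_old).
Step 3:
                   B          A          M          X
  Initial    0.03257      5.833       1.19     0.1854
  Change           0          0          0          0
  Equil      0.03257      5.833       1.19     0.1854
  solve Keq expr → x = 0; check Q = 1.35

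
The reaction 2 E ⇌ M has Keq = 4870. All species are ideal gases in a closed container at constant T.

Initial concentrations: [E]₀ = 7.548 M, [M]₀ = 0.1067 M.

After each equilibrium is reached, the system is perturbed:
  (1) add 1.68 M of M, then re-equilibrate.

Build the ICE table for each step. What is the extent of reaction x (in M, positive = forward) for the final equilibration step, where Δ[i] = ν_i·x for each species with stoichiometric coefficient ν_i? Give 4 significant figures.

x = -0.002781 M

Q₀ = 0.001873 vs Keq = 4870 ⇒ Q<K, forward
Step 1:
                    E           M
  I             7.548      0.1067
  C             -7.52        3.76
  E           0.02818       3.867
  solve Keq expr → x = 3.76; check Q = 4870
Then add 1.68 M of M.
Step 2:
                    E           M
  I           0.02818       5.547
  C          0.005562   -0.002781
  E           0.03374       5.544
  solve Keq expr → x = -0.002781; check Q = 4870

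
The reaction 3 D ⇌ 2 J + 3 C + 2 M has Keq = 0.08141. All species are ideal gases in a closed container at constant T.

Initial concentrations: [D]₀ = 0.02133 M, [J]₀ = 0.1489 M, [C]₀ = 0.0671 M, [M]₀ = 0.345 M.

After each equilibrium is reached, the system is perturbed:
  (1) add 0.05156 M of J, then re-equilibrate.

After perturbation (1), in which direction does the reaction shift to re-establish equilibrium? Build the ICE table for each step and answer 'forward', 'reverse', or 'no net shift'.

Q₀ = 0.08215 vs Keq = 0.08141 ⇒ Q>K, reverse
Step 1:
                    D           J           C           M
  init        0.02133      0.1489      0.0671       0.345
  Δ        4.5866e-05 -3.0577e-05 -4.5866e-05 -3.0577e-05
  eq          0.02138      0.1489     0.06705       0.345
  solve Keq expr → x = -1.5289e-05; check Q = 0.08141
Then add 0.05156 M of J.
Step 2:
                    D           J           C           M
  init        0.02138      0.2004     0.06705       0.345
  Δ          0.003176   -0.002118   -0.003176   -0.002118
  eq          0.02455      0.1983     0.06388      0.3429
  solve Keq expr → x = -0.001059; check Q = 0.08141

Direction: reverse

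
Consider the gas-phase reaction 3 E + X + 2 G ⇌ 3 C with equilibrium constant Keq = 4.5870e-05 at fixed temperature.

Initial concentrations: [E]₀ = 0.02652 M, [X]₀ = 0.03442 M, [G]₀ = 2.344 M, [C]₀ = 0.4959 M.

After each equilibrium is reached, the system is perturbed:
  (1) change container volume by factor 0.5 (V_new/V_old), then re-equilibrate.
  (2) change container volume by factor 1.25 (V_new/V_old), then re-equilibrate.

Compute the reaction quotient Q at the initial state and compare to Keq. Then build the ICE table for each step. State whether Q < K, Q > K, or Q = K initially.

Q₀ = 3.4573e+04 vs Keq = 4.5870e-05 ⇒ Q>K, reverse
Step 1:
                    E           X           G           C
  init        0.02652     0.03442       2.344      0.4959
  Δ            0.4759      0.1586      0.3173     -0.4759
  eq           0.5025      0.1931       2.661     0.01996
  solve Keq expr → x = -0.1586; check Q = 4.5870e-05
Then change container volume by factor 0.5 (V_new/V_old).
Step 2:
                    E           X           G           C
  init          1.005      0.3861       5.323     0.03993
  Δ          -0.03603    -0.01201    -0.02402     0.03603
  eq           0.9689      0.3741       5.299     0.07596
  solve Keq expr → x = 0.01201; check Q = 4.5870e-05
Then change container volume by factor 1.25 (V_new/V_old).
Step 3:
                    E           X           G           C
  init         0.7751      0.2993       4.239     0.06076
  Δ           0.01119     0.00373    0.007459    -0.01119
  eq           0.7863       0.303       4.246     0.04958
  solve Keq expr → x = -0.00373; check Q = 4.5870e-05

Q₀ = 3.4573e+04; Q > K (proceeds reverse)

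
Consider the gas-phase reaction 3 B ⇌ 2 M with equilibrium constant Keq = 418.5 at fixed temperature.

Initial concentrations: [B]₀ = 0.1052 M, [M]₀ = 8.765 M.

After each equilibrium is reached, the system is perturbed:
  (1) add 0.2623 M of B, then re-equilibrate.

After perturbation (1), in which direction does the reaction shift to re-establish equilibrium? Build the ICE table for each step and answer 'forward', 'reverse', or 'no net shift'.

Q₀ = 6.5987e+04 vs Keq = 418.5 ⇒ Q>K, reverse
Step 1:
                  B         M
  I          0.1052     8.765
  C          0.4501   -0.3001
  E          0.5553     8.465
  solve Keq expr → x = -0.15; check Q = 418.5
Then add 0.2623 M of B.
Step 2:
                  B         M
  I          0.8176     8.465
  C         -0.2549    0.1699
  E          0.5627     8.635
  solve Keq expr → x = 0.08496; check Q = 418.5

Direction: forward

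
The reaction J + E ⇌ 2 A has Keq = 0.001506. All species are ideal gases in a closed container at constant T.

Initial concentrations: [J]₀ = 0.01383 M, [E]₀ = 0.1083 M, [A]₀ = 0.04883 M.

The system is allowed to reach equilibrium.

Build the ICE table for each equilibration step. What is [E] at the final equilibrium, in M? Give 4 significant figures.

[E]_eq = 0.1314 M

Q₀ = 1.592 vs Keq = 0.001506 ⇒ Q>K, reverse
Step 1:
                   J          E          A
  I          0.01383     0.1083    0.04883
  C          0.02306    0.02306   -0.04613
  E          0.03689     0.1314   0.002702
  solve Keq expr → x = -0.02306; check Q = 0.001506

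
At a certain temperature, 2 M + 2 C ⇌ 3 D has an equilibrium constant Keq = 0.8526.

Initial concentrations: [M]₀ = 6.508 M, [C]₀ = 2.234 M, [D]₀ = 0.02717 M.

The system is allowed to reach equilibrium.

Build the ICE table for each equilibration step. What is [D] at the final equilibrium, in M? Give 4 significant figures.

[D]_eq = 2.27 M

Q₀ = 9.4887e-08 vs Keq = 0.8526 ⇒ Q<K, forward
Step 1:
                  M         C         D
  Initial     6.508     2.234   0.02717
  Change     -1.495    -1.495     2.243
  Equil       5.013    0.7388      2.27
  solve Keq expr → x = 0.7476; check Q = 0.8526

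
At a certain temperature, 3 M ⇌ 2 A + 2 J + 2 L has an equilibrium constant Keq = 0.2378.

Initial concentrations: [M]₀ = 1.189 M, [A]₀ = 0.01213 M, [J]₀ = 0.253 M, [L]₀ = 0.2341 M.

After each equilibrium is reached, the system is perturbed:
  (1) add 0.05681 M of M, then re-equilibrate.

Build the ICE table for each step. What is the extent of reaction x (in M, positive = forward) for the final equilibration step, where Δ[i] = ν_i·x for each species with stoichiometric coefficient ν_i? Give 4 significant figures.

x = 0.008241 M

Q₀ = 3.0706e-07 vs Keq = 0.2378 ⇒ Q<K, forward
Step 1:
                   M          A          J          L
  Initial      1.189    0.01213      0.253     0.2341
  Change     -0.6411     0.4274     0.4274     0.4274
  Equil       0.5479     0.4395     0.6804     0.6615
  solve Keq expr → x = 0.2137; check Q = 0.2378
Then add 0.05681 M of M.
Step 2:
                   M          A          J          L
  Initial     0.6048     0.4395     0.6804     0.6615
  Change    -0.02472    0.01648    0.01648    0.01648
  Equil         0.58      0.456     0.6969      0.678
  solve Keq expr → x = 0.008241; check Q = 0.2378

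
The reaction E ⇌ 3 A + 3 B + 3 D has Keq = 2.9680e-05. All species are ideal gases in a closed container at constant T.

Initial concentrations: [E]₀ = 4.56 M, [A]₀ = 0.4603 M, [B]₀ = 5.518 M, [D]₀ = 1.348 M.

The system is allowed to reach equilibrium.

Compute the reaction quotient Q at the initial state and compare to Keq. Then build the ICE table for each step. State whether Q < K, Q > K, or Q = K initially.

Q₀ = 8.802; Q > K (proceeds reverse)

Q₀ = 8.802 vs Keq = 2.9680e-05 ⇒ Q>K, reverse
Step 1:
                  E         A         B         D
  init         4.56    0.4603     5.518     1.348
  Δ          0.1496   -0.4489   -0.4489   -0.4489
  eq           4.71   0.01139     5.069    0.8991
  solve Keq expr → x = -0.1496; check Q = 2.9680e-05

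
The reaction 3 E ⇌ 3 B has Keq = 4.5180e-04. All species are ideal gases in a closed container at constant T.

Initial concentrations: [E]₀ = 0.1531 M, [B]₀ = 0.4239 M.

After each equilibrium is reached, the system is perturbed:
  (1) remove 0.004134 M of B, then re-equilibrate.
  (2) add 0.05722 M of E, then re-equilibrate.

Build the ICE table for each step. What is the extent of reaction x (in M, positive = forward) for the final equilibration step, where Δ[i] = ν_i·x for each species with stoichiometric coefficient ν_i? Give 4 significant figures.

x = 0.001359 M

Q₀ = 21.23 vs Keq = 4.5180e-04 ⇒ Q>K, reverse
Step 1:
                   E          B
  init        0.1531     0.4239
  Δ           0.3828    -0.3828
  eq          0.5359    0.04112
  solve Keq expr → x = -0.1276; check Q = 4.5180e-04
Then remove 0.004134 M of B.
Step 2:
                   E          B
  init        0.5359    0.03699
  Δ        -0.003839   0.003839
  eq           0.532    0.04083
  solve Keq expr → x = 0.00128; check Q = 4.5180e-04
Then add 0.05722 M of E.
Step 3:
                   E          B
  init        0.5893    0.04083
  Δ        -0.004078   0.004078
  eq          0.5852     0.0449
  solve Keq expr → x = 0.001359; check Q = 4.5180e-04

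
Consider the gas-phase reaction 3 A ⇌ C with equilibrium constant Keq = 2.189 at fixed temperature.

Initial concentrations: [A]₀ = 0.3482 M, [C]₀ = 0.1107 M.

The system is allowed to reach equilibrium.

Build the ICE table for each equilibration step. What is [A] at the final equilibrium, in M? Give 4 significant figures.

[A]_eq = 0.3639 M

Q₀ = 2.622 vs Keq = 2.189 ⇒ Q>K, reverse
Step 1:
                   A          C
  init        0.3482     0.1107
  Δ          0.01568  -0.005228
  eq          0.3639     0.1055
  solve Keq expr → x = -0.005228; check Q = 2.189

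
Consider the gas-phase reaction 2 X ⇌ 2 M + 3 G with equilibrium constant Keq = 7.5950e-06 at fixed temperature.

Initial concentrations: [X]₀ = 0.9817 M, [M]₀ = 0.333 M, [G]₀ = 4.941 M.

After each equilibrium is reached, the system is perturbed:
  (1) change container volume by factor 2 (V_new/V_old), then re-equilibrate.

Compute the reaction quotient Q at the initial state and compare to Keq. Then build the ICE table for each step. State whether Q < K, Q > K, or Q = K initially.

Q₀ = 13.88; Q > K (proceeds reverse)

Q₀ = 13.88 vs Keq = 7.5950e-06 ⇒ Q>K, reverse
Step 1:
                    X           M           G
  Initial      0.9817       0.333       4.941
  Change       0.3326     -0.3326     -0.4989
  Equil         1.314  3.8689e-04       4.442
  solve Keq expr → x = -0.1663; check Q = 7.5950e-06
Then change container volume by factor 2 (V_new/V_old).
Step 2:
                    X           M           G
  Initial      0.6572  1.9344e-04       2.221
  Change  -3.5321e-04  3.5321e-04  5.2981e-04
  Equil        0.6568  5.4665e-04       2.222
  solve Keq expr → x = 1.7660e-04; check Q = 7.5950e-06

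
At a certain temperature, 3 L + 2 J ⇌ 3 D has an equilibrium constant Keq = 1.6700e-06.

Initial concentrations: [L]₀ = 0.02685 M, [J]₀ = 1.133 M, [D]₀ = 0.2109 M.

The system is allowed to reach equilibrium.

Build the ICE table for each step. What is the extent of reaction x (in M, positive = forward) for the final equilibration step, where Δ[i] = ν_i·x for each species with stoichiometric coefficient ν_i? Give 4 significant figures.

Q₀ = 377.5 vs Keq = 1.6700e-06 ⇒ Q>K, reverse
Step 1:
                   L          J          D
  init       0.02685      1.133     0.2109
  Δ           0.2076     0.1384    -0.2076
  eq          0.2345      1.271   0.003265
  solve Keq expr → x = -0.06921; check Q = 1.6700e-06

x = -0.06921 M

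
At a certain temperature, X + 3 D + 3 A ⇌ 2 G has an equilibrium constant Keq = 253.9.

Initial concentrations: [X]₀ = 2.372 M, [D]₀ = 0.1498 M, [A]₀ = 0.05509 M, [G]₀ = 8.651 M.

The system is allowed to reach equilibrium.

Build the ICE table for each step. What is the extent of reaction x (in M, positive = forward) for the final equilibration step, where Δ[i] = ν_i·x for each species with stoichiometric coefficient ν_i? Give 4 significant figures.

x = -0.1952 M

Q₀ = 5.6139e+07 vs Keq = 253.9 ⇒ Q>K, reverse
Step 1:
                   X          D          A          G
  Initial      2.372     0.1498    0.05509      8.651
  Change      0.1952     0.5857     0.5857    -0.3905
  Equil        2.567     0.7355     0.6408      8.261
  solve Keq expr → x = -0.1952; check Q = 253.9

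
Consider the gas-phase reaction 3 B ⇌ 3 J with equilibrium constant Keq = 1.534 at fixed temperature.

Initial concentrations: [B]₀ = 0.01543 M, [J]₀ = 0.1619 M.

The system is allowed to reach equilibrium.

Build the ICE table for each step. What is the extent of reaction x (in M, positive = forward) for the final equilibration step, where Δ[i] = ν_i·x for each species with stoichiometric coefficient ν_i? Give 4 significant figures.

x = -0.02231 M

Q₀ = 1155 vs Keq = 1.534 ⇒ Q>K, reverse
Step 1:
                  B         J
  init      0.01543    0.1619
  Δ         0.06692  -0.06692
  eq        0.08235   0.09498
  solve Keq expr → x = -0.02231; check Q = 1.534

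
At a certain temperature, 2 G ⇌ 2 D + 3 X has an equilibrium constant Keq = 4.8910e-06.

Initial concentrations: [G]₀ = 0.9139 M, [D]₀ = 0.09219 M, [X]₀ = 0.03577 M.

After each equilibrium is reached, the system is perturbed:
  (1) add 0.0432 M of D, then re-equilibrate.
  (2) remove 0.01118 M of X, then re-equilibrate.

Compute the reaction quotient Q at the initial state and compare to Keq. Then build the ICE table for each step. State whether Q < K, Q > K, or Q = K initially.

Q₀ = 4.6572e-07; Q < K (proceeds forward)

Q₀ = 4.6572e-07 vs Keq = 4.8910e-06 ⇒ Q<K, forward
Step 1:
                  G         D         X
  I          0.9139   0.09219   0.03577
  C          -0.021     0.021    0.0315
  E          0.8929    0.1132   0.06727
  solve Keq expr → x = 0.0105; check Q = 4.8910e-06
Then add 0.0432 M of D.
Step 2:
                  G         D         X
  I          0.8929    0.1564   0.06727
  C        0.007317 -0.007317  -0.01098
  E          0.9002    0.1491   0.05629
  solve Keq expr → x = -0.003659; check Q = 4.8910e-06
Then remove 0.01118 M of X.
Step 3:
                  G         D         X
  I          0.9002    0.1491   0.04511
  C       -0.006267  0.006267  0.009401
  E           0.894    0.1553   0.05451
  solve Keq expr → x = 0.003134; check Q = 4.8910e-06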